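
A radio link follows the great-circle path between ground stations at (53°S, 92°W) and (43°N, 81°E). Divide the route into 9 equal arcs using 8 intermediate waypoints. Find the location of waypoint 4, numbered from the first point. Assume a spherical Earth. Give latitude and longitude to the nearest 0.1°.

From cos δ = sin φ₁ sin φ₂ + cos φ₁ cos φ₂ cos Δλ, the central angle is δ ≈ 2.949 rad (169.0°).
Interpolate at f = 4/9 with slerp weights a = sin((1−f)δ)/sin δ ≈ 5.215, b = sin(fδ)/sin δ ≈ 5.051.
p = a·p₁ + b·p₂ ≈ (0.468, 0.512, -0.720); φ = arcsin(p_z) ≈ -46.05°, λ = atan2(p_y, p_x) ≈ 47.56°.

≈ (46.1°S, 47.6°E)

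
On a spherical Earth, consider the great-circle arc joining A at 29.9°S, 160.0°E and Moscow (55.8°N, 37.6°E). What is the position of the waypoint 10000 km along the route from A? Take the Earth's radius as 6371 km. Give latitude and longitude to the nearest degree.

From cos δ = sin φ₁ sin φ₂ + cos φ₁ cos φ₂ cos Δλ, the central angle is δ ≈ 2.310 rad (132.3°). The total great-circle distance is δ·R ≈ 2.310 × 6371 ≈ 14714 km, so the target fraction is f = 10000/14714 ≈ 0.680.
Interpolate at f ≈ 0.680 with slerp weights a = sin((1−f)δ)/sin δ ≈ 0.912, b = sin(fδ)/sin δ ≈ 1.353.
p = a·p₁ + b·p₂ ≈ (-0.141, 0.734, 0.664); φ = arcsin(p_z) ≈ 41.61°, λ = atan2(p_y, p_x) ≈ 100.84°.

≈ 42°N, 101°E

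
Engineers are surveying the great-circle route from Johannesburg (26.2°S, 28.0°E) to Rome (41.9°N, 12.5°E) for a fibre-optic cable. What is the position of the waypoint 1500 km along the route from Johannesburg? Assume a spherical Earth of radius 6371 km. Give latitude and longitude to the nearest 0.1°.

≈ 13.0°S, 25.1°E

Write both endpoints as unit vectors p₁, p₂ with components (cos φ cos λ, cos φ sin λ, sin φ).
The central angle between the endpoints is δ = arccos(p₁·p₂) ≈ 1.215 rad (69.6°). The total great-circle distance is δ·R ≈ 1.215 × 6371 ≈ 7738 km, so the target fraction is f = 1500/7738 ≈ 0.194.
Interpolate at f ≈ 0.194 with slerp weights a = sin((1−f)δ)/sin δ ≈ 0.886, b = sin(fδ)/sin δ ≈ 0.249.
p = a·p₁ + b·p₂ ≈ (0.882, 0.413, -0.225); φ = arcsin(p_z) ≈ -12.99°, λ = atan2(p_y, p_x) ≈ 25.09°.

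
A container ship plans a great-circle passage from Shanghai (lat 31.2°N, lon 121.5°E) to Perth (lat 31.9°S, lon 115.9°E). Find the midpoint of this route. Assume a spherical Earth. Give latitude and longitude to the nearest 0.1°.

≈ lat 0.4°S, lon 118.7°E

From cos δ = sin φ₁ sin φ₂ + cos φ₁ cos φ₂ cos Δλ, the central angle is δ ≈ 1.105 rad (63.3°).
Interpolate at f = 1/2 with slerp weights a = sin((1−f)δ)/sin δ ≈ 0.587, b = sin(fδ)/sin δ ≈ 0.587.
p = a·p₁ + b·p₂ ≈ (-0.480, 0.877, -0.006); φ = arcsin(p_z) ≈ -0.35°, λ = atan2(p_y, p_x) ≈ 118.71°.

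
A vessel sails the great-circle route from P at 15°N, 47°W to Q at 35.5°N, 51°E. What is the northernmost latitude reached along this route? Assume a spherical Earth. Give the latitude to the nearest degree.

≈ 39°N

The great circle lies in the plane with unit normal n̂ = (p₁ × p₂)/|p₁ × p₂|.
Here n̂_z ≈ +0.779; the vertex latitude is φ_max = arccos|n̂_z| ≈ 38.8°.
Check via Clairaut: cos φ_max = |cos φ₁| · sin C = cos(15.0°)·sin(53.8°) ≈ 0.779, again giving ≈ 38.8°.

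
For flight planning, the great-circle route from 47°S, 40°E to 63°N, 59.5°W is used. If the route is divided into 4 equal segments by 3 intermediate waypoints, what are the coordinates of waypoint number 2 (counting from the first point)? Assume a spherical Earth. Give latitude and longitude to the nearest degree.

≈ 12°N, 4°E

Write both endpoints as unit vectors p₁, p₂ with components (cos φ cos λ, cos φ sin λ, sin φ).
The central angle between the endpoints is δ = arccos(p₁·p₂) ≈ 2.350 rad (134.6°).
Interpolate at f = 2/4 with slerp weights a = sin((1−f)δ)/sin δ ≈ 1.297, b = sin(fδ)/sin δ ≈ 1.297.
p = a·p₁ + b·p₂ ≈ (0.976, 0.061, 0.207); φ = arcsin(p_z) ≈ 11.95°, λ = atan2(p_y, p_x) ≈ 3.59°.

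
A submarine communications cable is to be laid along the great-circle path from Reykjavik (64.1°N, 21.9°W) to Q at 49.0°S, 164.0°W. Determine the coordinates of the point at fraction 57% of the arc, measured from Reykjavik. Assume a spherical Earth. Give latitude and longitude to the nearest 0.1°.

Convert each endpoint to a unit vector on the sphere (x = cos φ cos λ, y = cos φ sin λ, z = sin φ).
The central angle between the endpoints is δ = arccos(p₁·p₂) ≈ 2.702 rad (154.8°).
Interpolate at f = 0.57 with slerp weights a = sin((1−f)δ)/sin δ ≈ 2.157, b = sin(fδ)/sin δ ≈ 2.350.
p = a·p₁ + b·p₂ ≈ (-0.608, -0.776, 0.167); φ = arcsin(p_z) ≈ 9.62°, λ = atan2(p_y, p_x) ≈ -128.05°.

≈ 9.6°N, 128.0°W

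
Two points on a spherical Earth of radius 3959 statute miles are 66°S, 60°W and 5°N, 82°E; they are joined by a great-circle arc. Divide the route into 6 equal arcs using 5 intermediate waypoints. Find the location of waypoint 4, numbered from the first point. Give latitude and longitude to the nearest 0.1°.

≈ 31.3°S, 70.7°E

Convert each endpoint to a unit vector on the sphere (x = cos φ cos λ, y = cos φ sin λ, z = sin φ).
The central angle between the endpoints is δ = arccos(p₁·p₂) ≈ 1.981 rad (113.5°).
Interpolate at f = 4/6 with slerp weights a = sin((1−f)δ)/sin δ ≈ 0.669, b = sin(fδ)/sin δ ≈ 1.057.
p = a·p₁ + b·p₂ ≈ (0.283, 0.807, -0.519); φ = arcsin(p_z) ≈ -31.27°, λ = atan2(p_y, p_x) ≈ 70.70°.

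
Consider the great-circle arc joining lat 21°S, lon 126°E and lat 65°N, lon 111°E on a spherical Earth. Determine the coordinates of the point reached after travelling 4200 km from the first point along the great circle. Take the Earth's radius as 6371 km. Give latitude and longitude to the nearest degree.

≈ lat 17°N, lon 122°E

Convert each endpoint to a unit vector on the sphere (x = cos φ cos λ, y = cos φ sin λ, z = sin φ).
The central angle between the endpoints is δ = arccos(p₁·p₂) ≈ 1.514 rad (86.8°). The total great-circle distance is δ·R ≈ 1.514 × 6371 ≈ 9649 km, so the target fraction is f = 4200/9649 ≈ 0.435.
Interpolate at f ≈ 0.435 with slerp weights a = sin((1−f)δ)/sin δ ≈ 0.756, b = sin(fδ)/sin δ ≈ 0.613.
p = a·p₁ + b·p₂ ≈ (-0.508, 0.813, 0.285); φ = arcsin(p_z) ≈ 16.57°, λ = atan2(p_y, p_x) ≈ 121.99°.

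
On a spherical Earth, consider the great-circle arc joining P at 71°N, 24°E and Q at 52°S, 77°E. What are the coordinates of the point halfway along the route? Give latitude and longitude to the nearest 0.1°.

≈ 10.5°N, 59.2°E

Convert each endpoint to a unit vector on the sphere (x = cos φ cos λ, y = cos φ sin λ, z = sin φ).
The central angle between the endpoints is δ = arccos(p₁·p₂) ≈ 2.245 rad (128.6°).
Interpolate at f = 1/2 with slerp weights a = sin((1−f)δ)/sin δ ≈ 1.154, b = sin(fδ)/sin δ ≈ 1.154.
p = a·p₁ + b·p₂ ≈ (0.503, 0.845, 0.182); φ = arcsin(p_z) ≈ 10.47°, λ = atan2(p_y, p_x) ≈ 59.24°.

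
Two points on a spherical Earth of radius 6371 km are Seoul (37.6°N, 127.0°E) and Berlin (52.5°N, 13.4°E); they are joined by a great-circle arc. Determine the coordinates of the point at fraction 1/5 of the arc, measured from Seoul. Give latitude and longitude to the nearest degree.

The haversine formula gives a central angle δ ≈ 1.276 rad (73.1°) between the endpoints.
Interpolate at f = 1/5 with slerp weights a = sin((1−f)δ)/sin δ ≈ 0.891, b = sin(fδ)/sin δ ≈ 0.264.
p = a·p₁ + b·p₂ ≈ (-0.269, 0.601, 0.753); φ = arcsin(p_z) ≈ 48.84°, λ = atan2(p_y, p_x) ≈ 114.08°.

≈ 49°N, 114°E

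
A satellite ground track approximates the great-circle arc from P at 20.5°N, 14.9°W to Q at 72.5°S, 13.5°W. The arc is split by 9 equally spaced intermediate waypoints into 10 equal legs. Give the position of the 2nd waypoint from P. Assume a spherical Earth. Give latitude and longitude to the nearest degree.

≈ 2°N, 15°W

The haversine formula gives a central angle δ ≈ 1.623 rad (93.0°) between the endpoints.
Interpolate at f = 2/10 with slerp weights a = sin((1−f)δ)/sin δ ≈ 0.965, b = sin(fδ)/sin δ ≈ 0.319.
p = a·p₁ + b·p₂ ≈ (0.966, -0.255, 0.033); φ = arcsin(p_z) ≈ 1.90°, λ = atan2(p_y, p_x) ≈ -14.77°.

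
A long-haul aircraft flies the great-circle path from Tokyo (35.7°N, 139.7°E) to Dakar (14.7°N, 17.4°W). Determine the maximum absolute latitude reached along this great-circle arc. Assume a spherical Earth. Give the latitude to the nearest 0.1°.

≈ 68.1°N

The great circle lies in the plane with unit normal n̂ = (p₁ × p₂)/|p₁ × p₂|.
Here n̂_z ≈ -0.374; the vertex latitude is φ_max = arccos|n̂_z| ≈ 68.1°.
Check via Clairaut: cos φ_max = |cos φ₁| · sin C = cos(35.7°)·sin(27.4°) ≈ 0.374, again giving ≈ 68.1°.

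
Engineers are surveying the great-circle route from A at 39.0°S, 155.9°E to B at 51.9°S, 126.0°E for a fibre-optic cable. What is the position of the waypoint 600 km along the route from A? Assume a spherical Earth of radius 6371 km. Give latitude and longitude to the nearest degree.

Write both endpoints as unit vectors p₁, p₂ with components (cos φ cos λ, cos φ sin λ, sin φ).
The central angle between the endpoints is δ = arccos(p₁·p₂) ≈ 0.425 rad (24.4°). The total great-circle distance is δ·R ≈ 0.425 × 6371 ≈ 2709 km, so the target fraction is f = 600/2709 ≈ 0.221.
Interpolate at f ≈ 0.221 with slerp weights a = sin((1−f)δ)/sin δ ≈ 0.788, b = sin(fδ)/sin δ ≈ 0.228.
p = a·p₁ + b·p₂ ≈ (-0.642, 0.364, -0.675); φ = arcsin(p_z) ≈ -42.47°, λ = atan2(p_y, p_x) ≈ 150.45°.

≈ 42°S, 150°E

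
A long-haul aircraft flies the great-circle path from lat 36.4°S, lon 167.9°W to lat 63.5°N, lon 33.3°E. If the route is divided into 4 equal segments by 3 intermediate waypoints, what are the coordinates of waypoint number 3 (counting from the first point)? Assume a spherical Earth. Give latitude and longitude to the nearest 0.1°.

Convert each endpoint to a unit vector on the sphere (x = cos φ cos λ, y = cos φ sin λ, z = sin φ).
The central angle between the endpoints is δ = arccos(p₁·p₂) ≈ 2.618 rad (150.0°).
Interpolate at f = 3/4 with slerp weights a = sin((1−f)δ)/sin δ ≈ 1.217, b = sin(fδ)/sin δ ≈ 1.847.
p = a·p₁ + b·p₂ ≈ (-0.269, 0.247, 0.931); φ = arcsin(p_z) ≈ 68.58°, λ = atan2(p_y, p_x) ≈ 137.41°.

≈ lat 68.6°N, lon 137.4°E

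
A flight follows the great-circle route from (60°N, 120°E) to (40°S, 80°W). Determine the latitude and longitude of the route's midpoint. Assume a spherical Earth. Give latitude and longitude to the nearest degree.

From cos δ = sin φ₁ sin φ₂ + cos φ₁ cos φ₂ cos Δλ, the central angle is δ ≈ 2.730 rad (156.4°).
Interpolate at f = 1/2 with slerp weights a = sin((1−f)δ)/sin δ ≈ 2.448, b = sin(fδ)/sin δ ≈ 2.448.
p = a·p₁ + b·p₂ ≈ (-0.286, -0.787, 0.547); φ = arcsin(p_z) ≈ 33.13°, λ = atan2(p_y, p_x) ≈ -110.00°.

≈ (33°N, 110°W)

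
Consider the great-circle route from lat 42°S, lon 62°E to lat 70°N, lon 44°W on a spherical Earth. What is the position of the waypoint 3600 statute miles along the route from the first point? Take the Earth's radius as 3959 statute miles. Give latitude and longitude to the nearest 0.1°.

≈ lat 6.3°N, lon 40.6°E

The haversine formula gives a central angle δ ≈ 2.345 rad (134.3°) between the endpoints. The total great-circle distance is δ·R ≈ 2.345 × 3959 ≈ 9282 mi, so the target fraction is f = 3600/9282 ≈ 0.388.
Interpolate at f ≈ 0.388 with slerp weights a = sin((1−f)δ)/sin δ ≈ 1.385, b = sin(fδ)/sin δ ≈ 1.103.
p = a·p₁ + b·p₂ ≈ (0.755, 0.647, 0.110); φ = arcsin(p_z) ≈ 6.30°, λ = atan2(p_y, p_x) ≈ 40.60°.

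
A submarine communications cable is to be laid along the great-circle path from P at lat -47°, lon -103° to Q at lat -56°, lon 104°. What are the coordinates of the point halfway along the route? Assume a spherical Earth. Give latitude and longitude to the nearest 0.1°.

Convert each endpoint to a unit vector on the sphere (x = cos φ cos λ, y = cos φ sin λ, z = sin φ).
The central angle between the endpoints is δ = arccos(p₁·p₂) ≈ 1.301 rad (74.5°).
Interpolate at f = 1/2 with slerp weights a = sin((1−f)δ)/sin δ ≈ 0.628, b = sin(fδ)/sin δ ≈ 0.628.
p = a·p₁ + b·p₂ ≈ (-0.181, -0.077, -0.980); φ = arcsin(p_z) ≈ -78.64°, λ = atan2(p_y, p_x) ≈ -157.10°.

≈ lat -78.6°, lon -157.1°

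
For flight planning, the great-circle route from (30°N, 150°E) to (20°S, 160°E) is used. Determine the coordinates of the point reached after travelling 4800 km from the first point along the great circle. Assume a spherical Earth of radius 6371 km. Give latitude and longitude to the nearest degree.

Write both endpoints as unit vectors p₁, p₂ with components (cos φ cos λ, cos φ sin λ, sin φ).
The central angle between the endpoints is δ = arccos(p₁·p₂) ≈ 0.889 rad (50.9°). The total great-circle distance is δ·R ≈ 0.889 × 6371 ≈ 5662 km, so the target fraction is f = 4800/5662 ≈ 0.848.
Interpolate at f ≈ 0.848 with slerp weights a = sin((1−f)δ)/sin δ ≈ 0.174, b = sin(fδ)/sin δ ≈ 0.881.
p = a·p₁ + b·p₂ ≈ (-0.909, 0.358, -0.215); φ = arcsin(p_z) ≈ -12.39°, λ = atan2(p_y, p_x) ≈ 158.47°.

≈ (12°S, 158°E)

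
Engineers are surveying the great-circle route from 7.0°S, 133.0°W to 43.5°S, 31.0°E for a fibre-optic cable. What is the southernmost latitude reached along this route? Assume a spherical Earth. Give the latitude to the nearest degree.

≈ 76°S

The great circle lies in the plane with unit normal n̂ = (p₁ × p₂)/|p₁ × p₂|.
Here n̂_z ≈ +0.250; the vertex latitude is φ_max = arccos|n̂_z| ≈ 75.5°.
Check via Clairaut: cos φ_max = |cos φ₁| · sin C = cos(7.0°)·sin(165.4°) ≈ 0.250, again giving ≈ 75.5°.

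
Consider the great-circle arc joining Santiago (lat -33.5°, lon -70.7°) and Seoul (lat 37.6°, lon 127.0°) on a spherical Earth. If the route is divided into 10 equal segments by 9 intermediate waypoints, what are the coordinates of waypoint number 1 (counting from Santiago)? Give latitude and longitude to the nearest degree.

≈ lat -26°, lon -88°

Convert each endpoint to a unit vector on the sphere (x = cos φ cos λ, y = cos φ sin λ, z = sin φ).
The central angle between the endpoints is δ = arccos(p₁·p₂) ≈ 2.881 rad (165.1°).
Interpolate at f = 1/10 with slerp weights a = sin((1−f)δ)/sin δ ≈ 2.023, b = sin(fδ)/sin δ ≈ 1.102.
p = a·p₁ + b·p₂ ≈ (0.032, -0.895, -0.445); φ = arcsin(p_z) ≈ -26.39°, λ = atan2(p_y, p_x) ≈ -87.93°.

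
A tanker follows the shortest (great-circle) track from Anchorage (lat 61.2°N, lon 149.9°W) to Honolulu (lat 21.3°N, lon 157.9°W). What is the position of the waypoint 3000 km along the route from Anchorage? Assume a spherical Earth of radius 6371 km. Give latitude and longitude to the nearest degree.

The haversine formula gives a central angle δ ≈ 0.703 rad (40.3°) between the endpoints. The total great-circle distance is δ·R ≈ 0.703 × 6371 ≈ 4480 km, so the target fraction is f = 3000/4480 ≈ 0.670.
Interpolate at f ≈ 0.670 with slerp weights a = sin((1−f)δ)/sin δ ≈ 0.356, b = sin(fδ)/sin δ ≈ 0.702.
p = a·p₁ + b·p₂ ≈ (-0.754, -0.332, 0.567); φ = arcsin(p_z) ≈ 34.53°, λ = atan2(p_y, p_x) ≈ -156.24°.

≈ lat 35°N, lon 156°W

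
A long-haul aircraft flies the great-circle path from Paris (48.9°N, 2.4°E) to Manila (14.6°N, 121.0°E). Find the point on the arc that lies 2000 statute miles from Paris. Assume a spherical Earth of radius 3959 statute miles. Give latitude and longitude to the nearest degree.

≈ 56°N, 49°E

Convert each endpoint to a unit vector on the sphere (x = cos φ cos λ, y = cos φ sin λ, z = sin φ).
The central angle between the endpoints is δ = arccos(p₁·p₂) ≈ 1.686 rad (96.6°). The total great-circle distance is δ·R ≈ 1.686 × 3959 ≈ 6673 mi, so the target fraction is f = 2000/6673 ≈ 0.300.
Interpolate at f ≈ 0.300 with slerp weights a = sin((1−f)δ)/sin δ ≈ 0.931, b = sin(fδ)/sin δ ≈ 0.487.
p = a·p₁ + b·p₂ ≈ (0.369, 0.430, 0.824); φ = arcsin(p_z) ≈ 55.52°, λ = atan2(p_y, p_x) ≈ 49.38°.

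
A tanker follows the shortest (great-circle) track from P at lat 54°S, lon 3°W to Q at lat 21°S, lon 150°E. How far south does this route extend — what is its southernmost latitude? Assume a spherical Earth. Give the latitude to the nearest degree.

The great circle lies in the plane with unit normal n̂ = (p₁ × p₂)/|p₁ × p₂|.
Here n̂_z ≈ +0.254; the vertex latitude is φ_max = arccos|n̂_z| ≈ 75.3°.

≈ 75°S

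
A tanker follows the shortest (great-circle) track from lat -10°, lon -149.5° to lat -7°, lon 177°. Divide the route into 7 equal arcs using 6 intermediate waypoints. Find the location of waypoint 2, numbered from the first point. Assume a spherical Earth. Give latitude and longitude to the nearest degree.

Write both endpoints as unit vectors p₁, p₂ with components (cos φ cos λ, cos φ sin λ, sin φ).
The central angle between the endpoints is δ = arccos(p₁·p₂) ≈ 0.580 rad (33.3°).
Interpolate at f = 2/7 with slerp weights a = sin((1−f)δ)/sin δ ≈ 0.735, b = sin(fδ)/sin δ ≈ 0.301.
p = a·p₁ + b·p₂ ≈ (-0.922, -0.352, -0.164); φ = arcsin(p_z) ≈ -9.45°, λ = atan2(p_y, p_x) ≈ -159.12°.

≈ lat -9°, lon -159°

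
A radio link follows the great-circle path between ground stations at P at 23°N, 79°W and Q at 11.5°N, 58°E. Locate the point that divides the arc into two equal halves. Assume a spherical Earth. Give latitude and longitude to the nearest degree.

≈ 40°N, 6°W

Write both endpoints as unit vectors p₁, p₂ with components (cos φ cos λ, cos φ sin λ, sin φ).
The central angle between the endpoints is δ = arccos(p₁·p₂) ≈ 2.192 rad (125.6°).
Interpolate at f = 1/2 with slerp weights a = sin((1−f)δ)/sin δ ≈ 1.093, b = sin(fδ)/sin δ ≈ 1.093.
p = a·p₁ + b·p₂ ≈ (0.760, -0.079, 0.645); φ = arcsin(p_z) ≈ 40.18°, λ = atan2(p_y, p_x) ≈ -5.96°.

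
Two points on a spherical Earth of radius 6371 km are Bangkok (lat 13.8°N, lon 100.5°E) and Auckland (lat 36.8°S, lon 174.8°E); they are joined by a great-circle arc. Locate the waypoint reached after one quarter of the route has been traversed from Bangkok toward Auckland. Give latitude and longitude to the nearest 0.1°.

≈ lat 0.3°S, lon 117.0°E

Convert each endpoint to a unit vector on the sphere (x = cos φ cos λ, y = cos φ sin λ, z = sin φ).
The central angle between the endpoints is δ = arccos(p₁·p₂) ≈ 1.503 rad (86.1°).
Interpolate at f = 1/4 with slerp weights a = sin((1−f)δ)/sin δ ≈ 0.905, b = sin(fδ)/sin δ ≈ 0.368.
p = a·p₁ + b·p₂ ≈ (-0.454, 0.891, -0.004); φ = arcsin(p_z) ≈ -0.25°, λ = atan2(p_y, p_x) ≈ 116.97°.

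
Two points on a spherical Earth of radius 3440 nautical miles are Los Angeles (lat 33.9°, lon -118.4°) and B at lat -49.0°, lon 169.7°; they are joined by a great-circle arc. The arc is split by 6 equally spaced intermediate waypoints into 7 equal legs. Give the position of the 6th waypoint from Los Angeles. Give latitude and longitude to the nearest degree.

Convert each endpoint to a unit vector on the sphere (x = cos φ cos λ, y = cos φ sin λ, z = sin φ).
The central angle between the endpoints is δ = arccos(p₁·p₂) ≈ 1.825 rad (104.6°).
Interpolate at f = 6/7 with slerp weights a = sin((1−f)δ)/sin δ ≈ 0.266, b = sin(fδ)/sin δ ≈ 1.033.
p = a·p₁ + b·p₂ ≈ (-0.772, -0.073, -0.631); φ = arcsin(p_z) ≈ -39.14°, λ = atan2(p_y, p_x) ≈ -174.58°.

≈ lat -39°, lon -175°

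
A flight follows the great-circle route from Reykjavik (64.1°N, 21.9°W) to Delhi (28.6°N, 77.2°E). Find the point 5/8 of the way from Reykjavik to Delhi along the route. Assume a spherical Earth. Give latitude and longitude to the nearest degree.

≈ 50°N, 59°E

The haversine formula gives a central angle δ ≈ 1.192 rad (68.3°) between the endpoints.
Interpolate at f = 5/8 with slerp weights a = sin((1−f)δ)/sin δ ≈ 0.465, b = sin(fδ)/sin δ ≈ 0.730.
p = a·p₁ + b·p₂ ≈ (0.330, 0.549, 0.768); φ = arcsin(p_z) ≈ 50.15°, λ = atan2(p_y, p_x) ≈ 58.95°.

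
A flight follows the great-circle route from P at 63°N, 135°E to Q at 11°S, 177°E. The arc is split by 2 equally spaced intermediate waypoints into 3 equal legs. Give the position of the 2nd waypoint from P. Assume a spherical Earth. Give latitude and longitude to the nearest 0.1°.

≈ 14.6°N, 168.7°E

Convert each endpoint to a unit vector on the sphere (x = cos φ cos λ, y = cos φ sin λ, z = sin φ).
The central angle between the endpoints is δ = arccos(p₁·p₂) ≈ 1.409 rad (80.7°).
Interpolate at f = 2/3 with slerp weights a = sin((1−f)δ)/sin δ ≈ 0.459, b = sin(fδ)/sin δ ≈ 0.818.
p = a·p₁ + b·p₂ ≈ (-0.949, 0.189, 0.253); φ = arcsin(p_z) ≈ 14.63°, λ = atan2(p_y, p_x) ≈ 168.72°.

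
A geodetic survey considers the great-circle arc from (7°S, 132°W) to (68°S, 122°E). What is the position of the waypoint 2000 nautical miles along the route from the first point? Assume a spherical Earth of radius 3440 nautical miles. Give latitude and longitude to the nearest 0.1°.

Convert each endpoint to a unit vector on the sphere (x = cos φ cos λ, y = cos φ sin λ, z = sin φ).
The central angle between the endpoints is δ = arccos(p₁·p₂) ≈ 1.560 rad (89.4°). The total great-circle distance is δ·R ≈ 1.560 × 3440 ≈ 5367 nmi, so the target fraction is f = 2000/5367 ≈ 0.373.
Interpolate at f ≈ 0.373 with slerp weights a = sin((1−f)δ)/sin δ ≈ 0.830, b = sin(fδ)/sin δ ≈ 0.549.
p = a·p₁ + b·p₂ ≈ (-0.660, -0.438, -0.610); φ = arcsin(p_z) ≈ -37.62°, λ = atan2(p_y, p_x) ≈ -146.46°.

≈ (37.6°S, 146.5°W)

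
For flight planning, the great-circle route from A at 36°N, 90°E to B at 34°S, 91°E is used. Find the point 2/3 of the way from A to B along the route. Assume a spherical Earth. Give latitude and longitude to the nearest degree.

≈ 11°S, 91°E

Convert each endpoint to a unit vector on the sphere (x = cos φ cos λ, y = cos φ sin λ, z = sin φ).
The central angle between the endpoints is δ = arccos(p₁·p₂) ≈ 1.222 rad (70.0°).
Interpolate at f = 2/3 with slerp weights a = sin((1−f)δ)/sin δ ≈ 0.422, b = sin(fδ)/sin δ ≈ 0.774.
p = a·p₁ + b·p₂ ≈ (-0.011, 0.983, -0.185); φ = arcsin(p_z) ≈ -10.67°, λ = atan2(p_y, p_x) ≈ 90.65°.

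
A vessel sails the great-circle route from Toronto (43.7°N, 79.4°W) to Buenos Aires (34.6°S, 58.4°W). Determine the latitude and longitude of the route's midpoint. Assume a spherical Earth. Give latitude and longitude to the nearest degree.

≈ 5°N, 68°W

Write both endpoints as unit vectors p₁, p₂ with components (cos φ cos λ, cos φ sin λ, sin φ).
The central angle between the endpoints is δ = arccos(p₁·p₂) ≈ 1.407 rad (80.6°).
Interpolate at f = 1/2 with slerp weights a = sin((1−f)δ)/sin δ ≈ 0.656, b = sin(fδ)/sin δ ≈ 0.656.
p = a·p₁ + b·p₂ ≈ (0.370, -0.926, 0.081); φ = arcsin(p_z) ≈ 4.63°, λ = atan2(p_y, p_x) ≈ -68.21°.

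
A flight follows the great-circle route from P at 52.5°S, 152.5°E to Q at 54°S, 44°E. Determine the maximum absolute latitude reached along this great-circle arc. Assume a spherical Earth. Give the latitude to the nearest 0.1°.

≈ 66.4°S

The great circle lies in the plane with unit normal n̂ = (p₁ × p₂)/|p₁ × p₂|.
Here n̂_z ≈ -0.400; the vertex latitude is φ_max = arccos|n̂_z| ≈ 66.4°.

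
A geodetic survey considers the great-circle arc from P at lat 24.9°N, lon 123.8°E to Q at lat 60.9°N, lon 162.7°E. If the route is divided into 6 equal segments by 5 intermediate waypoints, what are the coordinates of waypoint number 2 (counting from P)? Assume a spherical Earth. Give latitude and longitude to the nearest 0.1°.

≈ lat 38.1°N, lon 132.0°E

From cos δ = sin φ₁ sin φ₂ + cos φ₁ cos φ₂ cos Δλ, the central angle is δ ≈ 0.780 rad (44.7°).
Interpolate at f = 2/6 with slerp weights a = sin((1−f)δ)/sin δ ≈ 0.706, b = sin(fδ)/sin δ ≈ 0.366.
p = a·p₁ + b·p₂ ≈ (-0.526, 0.585, 0.617); φ = arcsin(p_z) ≈ 38.08°, λ = atan2(p_y, p_x) ≈ 131.95°.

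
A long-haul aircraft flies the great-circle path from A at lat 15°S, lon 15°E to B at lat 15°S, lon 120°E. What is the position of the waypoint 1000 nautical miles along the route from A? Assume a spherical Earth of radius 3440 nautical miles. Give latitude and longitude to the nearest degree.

≈ lat 20°S, lon 32°E

Write both endpoints as unit vectors p₁, p₂ with components (cos φ cos λ, cos φ sin λ, sin φ).
The central angle between the endpoints is δ = arccos(p₁·p₂) ≈ 1.746 rad (100.0°). The total great-circle distance is δ·R ≈ 1.746 × 3440 ≈ 6007 nmi, so the target fraction is f = 1000/6007 ≈ 0.166.
Interpolate at f ≈ 0.166 with slerp weights a = sin((1−f)δ)/sin δ ≈ 1.009, b = sin(fδ)/sin δ ≈ 0.291.
p = a·p₁ + b·p₂ ≈ (0.801, 0.496, -0.336); φ = arcsin(p_z) ≈ -19.66°, λ = atan2(p_y, p_x) ≈ 31.76°.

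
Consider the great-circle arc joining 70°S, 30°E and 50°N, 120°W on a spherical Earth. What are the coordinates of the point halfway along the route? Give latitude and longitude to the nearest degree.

≈ 24°S, 94°W

Convert each endpoint to a unit vector on the sphere (x = cos φ cos λ, y = cos φ sin λ, z = sin φ).
The central angle between the endpoints is δ = arccos(p₁·p₂) ≈ 2.715 rad (155.5°).
Interpolate at f = 1/2 with slerp weights a = sin((1−f)δ)/sin δ ≈ 2.360, b = sin(fδ)/sin δ ≈ 2.360.
p = a·p₁ + b·p₂ ≈ (-0.059, -0.910, -0.410); φ = arcsin(p_z) ≈ -24.19°, λ = atan2(p_y, p_x) ≈ -93.74°.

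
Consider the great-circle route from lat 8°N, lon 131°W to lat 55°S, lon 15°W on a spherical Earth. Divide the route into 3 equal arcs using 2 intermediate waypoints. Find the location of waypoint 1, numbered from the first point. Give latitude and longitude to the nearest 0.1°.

≈ lat 22.7°S, lon 109.8°W

From cos δ = sin φ₁ sin φ₂ + cos φ₁ cos φ₂ cos Δλ, the central angle is δ ≈ 1.942 rad (111.3°).
Interpolate at f = 1/3 with slerp weights a = sin((1−f)δ)/sin δ ≈ 1.033, b = sin(fδ)/sin δ ≈ 0.647.
p = a·p₁ + b·p₂ ≈ (-0.312, -0.868, -0.387); φ = arcsin(p_z) ≈ -22.74°, λ = atan2(p_y, p_x) ≈ -109.79°.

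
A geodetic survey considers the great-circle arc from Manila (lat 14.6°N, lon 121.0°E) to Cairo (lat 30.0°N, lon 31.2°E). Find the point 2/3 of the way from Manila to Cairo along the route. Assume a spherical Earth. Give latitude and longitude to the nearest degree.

≈ lat 32°N, lon 63°E

The haversine formula gives a central angle δ ≈ 1.441 rad (82.6°) between the endpoints.
Interpolate at f = 2/3 with slerp weights a = sin((1−f)δ)/sin δ ≈ 0.466, b = sin(fδ)/sin δ ≈ 0.827.
p = a·p₁ + b·p₂ ≈ (0.380, 0.757, 0.531); φ = arcsin(p_z) ≈ 32.06°, λ = atan2(p_y, p_x) ≈ 63.36°.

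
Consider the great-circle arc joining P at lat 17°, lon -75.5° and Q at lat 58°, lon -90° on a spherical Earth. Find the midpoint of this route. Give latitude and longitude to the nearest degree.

The haversine formula gives a central angle δ ≈ 0.740 rad (42.4°) between the endpoints.
Interpolate at f = 1/2 with slerp weights a = sin((1−f)δ)/sin δ ≈ 0.536, b = sin(fδ)/sin δ ≈ 0.536.
p = a·p₁ + b·p₂ ≈ (0.128, -0.781, 0.612); φ = arcsin(p_z) ≈ 37.70°, λ = atan2(p_y, p_x) ≈ -80.66°.

≈ lat 38°, lon -81°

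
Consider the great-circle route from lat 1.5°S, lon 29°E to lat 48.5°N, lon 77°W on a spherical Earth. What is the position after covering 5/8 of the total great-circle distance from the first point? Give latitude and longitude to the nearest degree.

≈ lat 42°N, lon 22°W

Convert each endpoint to a unit vector on the sphere (x = cos φ cos λ, y = cos φ sin λ, z = sin φ).
The central angle between the endpoints is δ = arccos(p₁·p₂) ≈ 1.774 rad (101.7°).
Interpolate at f = 5/8 with slerp weights a = sin((1−f)δ)/sin δ ≈ 0.630, b = sin(fδ)/sin δ ≈ 0.914.
p = a·p₁ + b·p₂ ≈ (0.687, -0.285, 0.668); φ = arcsin(p_z) ≈ 41.92°, λ = atan2(p_y, p_x) ≈ -22.50°.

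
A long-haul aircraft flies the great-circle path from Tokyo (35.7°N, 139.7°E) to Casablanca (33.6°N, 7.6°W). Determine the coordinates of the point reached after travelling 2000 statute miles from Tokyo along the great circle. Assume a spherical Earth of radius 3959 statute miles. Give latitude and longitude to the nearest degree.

≈ 59°N, 114°E

Convert each endpoint to a unit vector on the sphere (x = cos φ cos λ, y = cos φ sin λ, z = sin φ).
The central angle between the endpoints is δ = arccos(p₁·p₂) ≈ 1.820 rad (104.3°). The total great-circle distance is δ·R ≈ 1.820 × 3959 ≈ 7204 mi, so the target fraction is f = 2000/7204 ≈ 0.278.
Interpolate at f ≈ 0.278 with slerp weights a = sin((1−f)δ)/sin δ ≈ 0.998, b = sin(fδ)/sin δ ≈ 0.499.
p = a·p₁ + b·p₂ ≈ (-0.206, 0.469, 0.859); φ = arcsin(p_z) ≈ 59.18°, λ = atan2(p_y, p_x) ≈ 113.69°.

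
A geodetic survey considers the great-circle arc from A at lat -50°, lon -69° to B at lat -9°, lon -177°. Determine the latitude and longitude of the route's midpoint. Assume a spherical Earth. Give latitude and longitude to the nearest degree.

≈ lat -43°, lon -139°

From cos δ = sin φ₁ sin φ₂ + cos φ₁ cos φ₂ cos Δλ, the central angle is δ ≈ 1.647 rad (94.4°).
Interpolate at f = 1/2 with slerp weights a = sin((1−f)δ)/sin δ ≈ 0.736, b = sin(fδ)/sin δ ≈ 0.736.
p = a·p₁ + b·p₂ ≈ (-0.556, -0.480, -0.679); φ = arcsin(p_z) ≈ -42.74°, λ = atan2(p_y, p_x) ≈ -139.23°.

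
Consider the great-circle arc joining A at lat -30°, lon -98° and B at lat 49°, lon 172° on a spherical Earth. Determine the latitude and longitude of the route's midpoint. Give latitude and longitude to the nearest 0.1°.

Convert each endpoint to a unit vector on the sphere (x = cos φ cos λ, y = cos φ sin λ, z = sin φ).
The central angle between the endpoints is δ = arccos(p₁·p₂) ≈ 1.958 rad (112.2°).
Interpolate at f = 1/2 with slerp weights a = sin((1−f)δ)/sin δ ≈ 0.896, b = sin(fδ)/sin δ ≈ 0.896.
p = a·p₁ + b·p₂ ≈ (-0.690, -0.687, 0.228); φ = arcsin(p_z) ≈ 13.19°, λ = atan2(p_y, p_x) ≈ -135.15°.

≈ lat 13.2°, lon -135.1°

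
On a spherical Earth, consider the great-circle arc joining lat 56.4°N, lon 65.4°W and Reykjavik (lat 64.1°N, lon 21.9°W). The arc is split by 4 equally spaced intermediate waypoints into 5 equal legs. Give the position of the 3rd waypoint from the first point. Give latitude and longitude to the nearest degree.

Write both endpoints as unit vectors p₁, p₂ with components (cos φ cos λ, cos φ sin λ, sin φ).
The central angle between the endpoints is δ = arccos(p₁·p₂) ≈ 0.391 rad (22.4°).
Interpolate at f = 3/5 with slerp weights a = sin((1−f)δ)/sin δ ≈ 0.409, b = sin(fδ)/sin δ ≈ 0.610.
p = a·p₁ + b·p₂ ≈ (0.341, -0.305, 0.889); φ = arcsin(p_z) ≈ 62.76°, λ = atan2(p_y, p_x) ≈ -41.78°.

≈ lat 63°N, lon 42°W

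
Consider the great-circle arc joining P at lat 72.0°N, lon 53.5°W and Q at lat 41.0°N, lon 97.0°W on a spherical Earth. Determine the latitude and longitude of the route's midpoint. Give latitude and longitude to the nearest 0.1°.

≈ lat 58.1°N, lon 84.7°W

Write both endpoints as unit vectors p₁, p₂ with components (cos φ cos λ, cos φ sin λ, sin φ).
The central angle between the endpoints is δ = arccos(p₁·p₂) ≈ 0.655 rad (37.5°).
Interpolate at f = 1/2 with slerp weights a = sin((1−f)δ)/sin δ ≈ 0.528, b = sin(fδ)/sin δ ≈ 0.528.
p = a·p₁ + b·p₂ ≈ (0.048, -0.527, 0.849); φ = arcsin(p_z) ≈ 58.06°, λ = atan2(p_y, p_x) ≈ -84.74°.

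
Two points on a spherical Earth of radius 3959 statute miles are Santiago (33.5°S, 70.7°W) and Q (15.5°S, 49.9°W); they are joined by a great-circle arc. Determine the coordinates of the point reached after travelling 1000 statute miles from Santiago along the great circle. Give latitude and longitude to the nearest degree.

≈ (24°S, 58°W)

Write both endpoints as unit vectors p₁, p₂ with components (cos φ cos λ, cos φ sin λ, sin φ).
The central angle between the endpoints is δ = arccos(p₁·p₂) ≈ 0.454 rad (26.0°). The total great-circle distance is δ·R ≈ 0.454 × 3959 ≈ 1798 mi, so the target fraction is f = 1000/1798 ≈ 0.556.
Interpolate at f ≈ 0.556 with slerp weights a = sin((1−f)δ)/sin δ ≈ 0.456, b = sin(fδ)/sin δ ≈ 0.570.
p = a·p₁ + b·p₂ ≈ (0.479, -0.779, -0.404); φ = arcsin(p_z) ≈ -23.83°, λ = atan2(p_y, p_x) ≈ -58.39°.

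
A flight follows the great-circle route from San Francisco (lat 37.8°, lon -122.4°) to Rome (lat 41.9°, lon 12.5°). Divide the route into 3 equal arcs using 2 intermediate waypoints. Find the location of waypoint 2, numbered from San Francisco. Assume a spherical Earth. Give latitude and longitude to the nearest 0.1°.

From cos δ = sin φ₁ sin φ₂ + cos φ₁ cos φ₂ cos Δλ, the central angle is δ ≈ 1.577 rad (90.3°).
Interpolate at f = 2/3 with slerp weights a = sin((1−f)δ)/sin δ ≈ 0.502, b = sin(fδ)/sin δ ≈ 0.868.
p = a·p₁ + b·p₂ ≈ (0.418, -0.195, 0.887); φ = arcsin(p_z) ≈ 62.52°, λ = atan2(p_y, p_x) ≈ -24.98°.

≈ lat 62.5°, lon -25.0°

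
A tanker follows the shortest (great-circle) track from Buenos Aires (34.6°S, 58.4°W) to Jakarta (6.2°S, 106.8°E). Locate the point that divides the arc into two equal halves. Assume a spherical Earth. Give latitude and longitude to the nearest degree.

≈ 67°S, 60°E

The haversine formula gives a central angle δ ≈ 2.389 rad (136.9°) between the endpoints.
Interpolate at f = 1/2 with slerp weights a = sin((1−f)δ)/sin δ ≈ 1.360, b = sin(fδ)/sin δ ≈ 1.360.
p = a·p₁ + b·p₂ ≈ (0.196, 0.341, -0.919); φ = arcsin(p_z) ≈ -66.84°, λ = atan2(p_y, p_x) ≈ 60.13°.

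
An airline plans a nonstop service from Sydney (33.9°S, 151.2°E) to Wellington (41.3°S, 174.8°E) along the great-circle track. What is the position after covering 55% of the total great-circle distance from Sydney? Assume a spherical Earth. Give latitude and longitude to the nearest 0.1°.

≈ (38.6°S, 163.6°E)

Write both endpoints as unit vectors p₁, p₂ with components (cos φ cos λ, cos φ sin λ, sin φ).
The central angle between the endpoints is δ = arccos(p₁·p₂) ≈ 0.350 rad (20.0°).
Interpolate at f = 0.55 with slerp weights a = sin((1−f)δ)/sin δ ≈ 0.457, b = sin(fδ)/sin δ ≈ 0.558.
p = a·p₁ + b·p₂ ≈ (-0.750, 0.221, -0.623); φ = arcsin(p_z) ≈ -38.56°, λ = atan2(p_y, p_x) ≈ 163.59°.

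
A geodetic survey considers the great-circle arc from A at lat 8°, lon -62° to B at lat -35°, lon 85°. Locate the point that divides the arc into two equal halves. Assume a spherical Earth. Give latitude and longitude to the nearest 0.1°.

The haversine formula gives a central angle δ ≈ 2.434 rad (139.5°) between the endpoints.
Interpolate at f = 1/2 with slerp weights a = sin((1−f)δ)/sin δ ≈ 1.444, b = sin(fδ)/sin δ ≈ 1.444.
p = a·p₁ + b·p₂ ≈ (0.774, -0.084, -0.627); φ = arcsin(p_z) ≈ -38.84°, λ = atan2(p_y, p_x) ≈ -6.21°.

≈ lat -38.8°, lon -6.2°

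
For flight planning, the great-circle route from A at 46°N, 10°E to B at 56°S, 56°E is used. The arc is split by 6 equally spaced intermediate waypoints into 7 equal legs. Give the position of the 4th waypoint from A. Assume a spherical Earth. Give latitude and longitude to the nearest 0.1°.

≈ 12.9°S, 32.7°E

Write both endpoints as unit vectors p₁, p₂ with components (cos φ cos λ, cos φ sin λ, sin φ).
The central angle between the endpoints is δ = arccos(p₁·p₂) ≈ 1.903 rad (109.1°).
Interpolate at f = 4/7 with slerp weights a = sin((1−f)δ)/sin δ ≈ 0.770, b = sin(fδ)/sin δ ≈ 0.937.
p = a·p₁ + b·p₂ ≈ (0.820, 0.527, -0.222); φ = arcsin(p_z) ≈ -12.86°, λ = atan2(p_y, p_x) ≈ 32.74°.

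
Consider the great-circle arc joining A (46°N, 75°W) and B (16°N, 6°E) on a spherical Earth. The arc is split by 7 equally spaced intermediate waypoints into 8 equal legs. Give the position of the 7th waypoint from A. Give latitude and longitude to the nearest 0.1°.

Write both endpoints as unit vectors p₁, p₂ with components (cos φ cos λ, cos φ sin λ, sin φ).
The central angle between the endpoints is δ = arccos(p₁·p₂) ≈ 1.263 rad (72.4°).
Interpolate at f = 7/8 with slerp weights a = sin((1−f)δ)/sin δ ≈ 0.165, b = sin(fδ)/sin δ ≈ 0.938.
p = a·p₁ + b·p₂ ≈ (0.926, -0.016, 0.377); φ = arcsin(p_z) ≈ 22.16°, λ = atan2(p_y, p_x) ≈ -1.02°.

≈ (22.2°N, 1.0°W)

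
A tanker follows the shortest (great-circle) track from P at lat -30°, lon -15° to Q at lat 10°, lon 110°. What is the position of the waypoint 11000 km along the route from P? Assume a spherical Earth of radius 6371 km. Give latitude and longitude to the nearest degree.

The haversine formula gives a central angle δ ≈ 2.185 rad (125.2°) between the endpoints. The total great-circle distance is δ·R ≈ 2.185 × 6371 ≈ 13918 km, so the target fraction is f = 11000/13918 ≈ 0.790.
Interpolate at f ≈ 0.790 with slerp weights a = sin((1−f)δ)/sin δ ≈ 0.541, b = sin(fδ)/sin δ ≈ 1.209.
p = a·p₁ + b·p₂ ≈ (0.045, 0.997, -0.061); φ = arcsin(p_z) ≈ -3.48°, λ = atan2(p_y, p_x) ≈ 87.39°.

≈ lat -3°, lon 87°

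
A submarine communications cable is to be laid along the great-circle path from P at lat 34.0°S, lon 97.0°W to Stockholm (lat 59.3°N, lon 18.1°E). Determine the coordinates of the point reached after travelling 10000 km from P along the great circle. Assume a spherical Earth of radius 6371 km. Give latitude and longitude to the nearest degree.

≈ lat 41°N, lon 43°W

Write both endpoints as unit vectors p₁, p₂ with components (cos φ cos λ, cos φ sin λ, sin φ).
The central angle between the endpoints is δ = arccos(p₁·p₂) ≈ 2.292 rad (131.3°). The total great-circle distance is δ·R ≈ 2.292 × 6371 ≈ 14603 km, so the target fraction is f = 10000/14603 ≈ 0.685.
Interpolate at f ≈ 0.685 with slerp weights a = sin((1−f)δ)/sin δ ≈ 0.881, b = sin(fδ)/sin δ ≈ 1.332.
p = a·p₁ + b·p₂ ≈ (0.557, -0.513, 0.653); φ = arcsin(p_z) ≈ 40.74°, λ = atan2(p_y, p_x) ≈ -42.65°.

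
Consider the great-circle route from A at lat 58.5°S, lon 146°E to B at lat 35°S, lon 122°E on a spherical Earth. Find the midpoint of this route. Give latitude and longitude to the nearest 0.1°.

≈ lat 47.3°S, lon 131.3°E

Convert each endpoint to a unit vector on the sphere (x = cos φ cos λ, y = cos φ sin λ, z = sin φ).
The central angle between the endpoints is δ = arccos(p₁·p₂) ≈ 0.495 rad (28.4°).
Interpolate at f = 1/2 with slerp weights a = sin((1−f)δ)/sin δ ≈ 0.516, b = sin(fδ)/sin δ ≈ 0.516.
p = a·p₁ + b·p₂ ≈ (-0.447, 0.509, -0.736); φ = arcsin(p_z) ≈ -47.35°, λ = atan2(p_y, p_x) ≈ 131.31°.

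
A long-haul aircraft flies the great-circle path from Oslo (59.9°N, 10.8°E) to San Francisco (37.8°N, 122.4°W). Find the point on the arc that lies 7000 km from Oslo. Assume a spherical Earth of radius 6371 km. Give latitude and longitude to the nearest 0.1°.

≈ 48.8°N, 115.5°W

The haversine formula gives a central angle δ ≈ 1.309 rad (75.0°) between the endpoints. The total great-circle distance is δ·R ≈ 1.309 × 6371 ≈ 8338 km, so the target fraction is f = 7000/8338 ≈ 0.839.
Interpolate at f ≈ 0.839 with slerp weights a = sin((1−f)δ)/sin δ ≈ 0.216, b = sin(fδ)/sin δ ≈ 0.922.
p = a·p₁ + b·p₂ ≈ (-0.284, -0.595, 0.752); φ = arcsin(p_z) ≈ 48.76°, λ = atan2(p_y, p_x) ≈ -115.52°.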